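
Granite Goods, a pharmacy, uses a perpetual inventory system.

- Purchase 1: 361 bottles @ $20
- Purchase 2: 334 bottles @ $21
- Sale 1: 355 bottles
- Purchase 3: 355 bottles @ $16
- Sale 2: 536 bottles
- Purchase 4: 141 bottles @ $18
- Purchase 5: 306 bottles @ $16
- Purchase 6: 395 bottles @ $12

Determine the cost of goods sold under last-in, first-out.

COGS = $16,734

Sale 1 (355) [LIFO — newest first]: 334 @ $21 + 21 @ $20 = $7,434
Sale 2 (536) [LIFO — newest first]: 355 @ $16 + 181 @ $20 = $9,300
Total COGS = $7,434 + $9,300 = $16,734
Ending inventory: 159 @ $20 + 141 @ $18 + 306 @ $16 + 395 @ $12 = $15,354
Check: goods available $32,088 = COGS $16,734 + ending $15,354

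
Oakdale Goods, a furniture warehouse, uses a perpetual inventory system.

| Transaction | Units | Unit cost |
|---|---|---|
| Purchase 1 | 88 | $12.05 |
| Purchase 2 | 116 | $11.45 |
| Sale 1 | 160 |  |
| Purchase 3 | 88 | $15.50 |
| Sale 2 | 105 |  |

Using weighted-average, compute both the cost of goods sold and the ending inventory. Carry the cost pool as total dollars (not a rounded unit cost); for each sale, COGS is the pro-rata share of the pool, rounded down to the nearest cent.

COGS = $3,368.22; ending inventory = $384.38

After Purchase 1: 88 on hand, pool $1,060.40 (≈ $12.0500 each)
After Purchase 2: 204 on hand, pool $2,388.60 (≈ $11.7088 each)
Sale 1, sell 160: 160/204 × $2,388.60 → $1,873.41
After Purchase 3: 132 on hand, pool $1,879.19 (≈ $14.2363 each)
Sale 2, sell 105: 105/132 × $1,879.19 → $1,494.81
Total COGS = $1,873.41 + $1,494.81 = $3,368.22
Ending inventory (cost pool remaining) = $384.38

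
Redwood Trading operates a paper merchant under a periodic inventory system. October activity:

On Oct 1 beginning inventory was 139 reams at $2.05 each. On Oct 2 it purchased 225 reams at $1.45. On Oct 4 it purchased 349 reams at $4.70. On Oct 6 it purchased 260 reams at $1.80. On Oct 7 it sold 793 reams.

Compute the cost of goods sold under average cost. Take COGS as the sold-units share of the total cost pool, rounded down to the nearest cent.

COGS = $2,216.40

Oct 7, sell 793: 793/973 × $2,719.50 → $2,216.40
Ending inventory (cost pool remaining) = $503.10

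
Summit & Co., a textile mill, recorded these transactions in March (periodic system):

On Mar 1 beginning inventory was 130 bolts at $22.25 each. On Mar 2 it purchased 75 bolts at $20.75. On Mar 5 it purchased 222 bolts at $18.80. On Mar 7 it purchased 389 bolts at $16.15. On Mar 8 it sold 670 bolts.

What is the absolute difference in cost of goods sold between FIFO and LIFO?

$866.60

FIFO COGS: 130 @ $22.25 + 75 @ $20.75 + 222 @ $18.80 + 243 @ $16.15 = $12,546.80
LIFO COGS: 389 @ $16.15 + 222 @ $18.80 + 59 @ $20.75 = $11,680.20
Difference = |$12,546.80 − $11,680.20| = $866.60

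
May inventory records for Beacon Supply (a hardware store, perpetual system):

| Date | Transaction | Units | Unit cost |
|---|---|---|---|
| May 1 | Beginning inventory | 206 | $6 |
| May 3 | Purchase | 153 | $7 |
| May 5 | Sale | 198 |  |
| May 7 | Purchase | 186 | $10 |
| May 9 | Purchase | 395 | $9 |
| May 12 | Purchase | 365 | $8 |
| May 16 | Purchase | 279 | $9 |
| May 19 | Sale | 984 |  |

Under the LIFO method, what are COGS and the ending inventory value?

COGS = $9,832; ending inventory = $3,321

May 5, 198 sold [LIFO — newest first]: 153 @ $7 + 45 @ $6 = $1,341
May 19, 984 sold [LIFO — newest first]: 279 @ $9 + 365 @ $8 + 340 @ $9 = $8,491
Total COGS = $1,341 + $8,491 = $9,832
Ending inventory: 161 @ $6 + 186 @ $10 + 55 @ $9 = $3,321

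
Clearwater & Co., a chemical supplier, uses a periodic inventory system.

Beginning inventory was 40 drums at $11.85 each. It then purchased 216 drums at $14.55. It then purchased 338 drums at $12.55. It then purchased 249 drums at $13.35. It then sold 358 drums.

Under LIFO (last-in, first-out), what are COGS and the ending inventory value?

Sale 1 (358) [LIFO — newest first]: 249 @ $13.35 + 109 @ $12.55 = $4,692.10
Ending inventory: 40 @ $11.85 + 216 @ $14.55 + 229 @ $12.55 = $6,490.75
Check: goods available $11,182.85 = COGS $4,692.10 + ending $6,490.75

COGS = $4,692.10; ending inventory = $6,490.75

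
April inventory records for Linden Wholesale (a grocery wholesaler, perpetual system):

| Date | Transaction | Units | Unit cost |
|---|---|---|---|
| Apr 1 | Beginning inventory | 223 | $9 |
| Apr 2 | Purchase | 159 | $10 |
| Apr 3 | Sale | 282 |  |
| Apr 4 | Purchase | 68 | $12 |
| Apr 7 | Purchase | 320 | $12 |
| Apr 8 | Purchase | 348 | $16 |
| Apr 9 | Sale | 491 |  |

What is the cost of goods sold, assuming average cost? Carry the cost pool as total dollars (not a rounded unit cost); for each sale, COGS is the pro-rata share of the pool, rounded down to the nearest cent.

COGS = $9,213.17

After Apr 1: 223 on hand, pool $2,007.00 (≈ $9.0000 each)
After Apr 2: 382 on hand, pool $3,597.00 (≈ $9.4162 each)
Apr 3, sell 282: 282/382 × $3,597.00 → $2,655.37
After Apr 4: 168 on hand, pool $1,757.63 (≈ $10.4621 each)
After Apr 7: 488 on hand, pool $5,597.63 (≈ $11.4706 each)
After Apr 8: 836 on hand, pool $11,165.63 (≈ $13.3560 each)
Apr 9, sell 491: 491/836 × $11,165.63 → $6,557.80
Total COGS = $2,655.37 + $6,557.80 = $9,213.17
Ending inventory (cost pool remaining) = $4,607.83
Check: goods available $13,821.00 = COGS $9,213.17 + ending $4,607.83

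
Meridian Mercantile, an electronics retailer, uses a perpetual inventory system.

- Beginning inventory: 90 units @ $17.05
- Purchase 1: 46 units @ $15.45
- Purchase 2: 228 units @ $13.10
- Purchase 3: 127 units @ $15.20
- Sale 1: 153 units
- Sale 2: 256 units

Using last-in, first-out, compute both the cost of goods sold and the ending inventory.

COGS = $5,764.30; ending inventory = $1,398.10

Sale 1 (153) [LIFO — newest first]: 127 @ $15.20 + 26 @ $13.10 = $2,271.00
Sale 2 (256) [LIFO — newest first]: 202 @ $13.10 + 46 @ $15.45 + 8 @ $17.05 = $3,493.30
Total COGS = $2,271.00 + $3,493.30 = $5,764.30
Ending inventory: 82 @ $17.05 = $1,398.10
Check: goods available $7,162.40 = COGS $5,764.30 + ending $1,398.10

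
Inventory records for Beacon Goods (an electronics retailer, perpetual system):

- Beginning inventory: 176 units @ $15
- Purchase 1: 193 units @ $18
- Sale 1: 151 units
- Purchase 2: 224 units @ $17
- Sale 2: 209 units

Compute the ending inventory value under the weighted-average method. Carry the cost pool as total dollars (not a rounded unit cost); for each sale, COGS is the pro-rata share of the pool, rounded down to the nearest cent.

Ending inventory = $3,911.49

After Beginning: 176 on hand, pool $2,640.00 (≈ $15.0000 each)
After Purchase 1: 369 on hand, pool $6,114.00 (≈ $16.5691 each)
Sale 1, sell 151: 151/369 × $6,114.00 → $2,501.93
After Purchase 2: 442 on hand, pool $7,420.07 (≈ $16.7875 each)
Sale 2, sell 209: 209/442 × $7,420.07 → $3,508.58
Total COGS = $2,501.93 + $3,508.58 = $6,010.51
Ending inventory (cost pool remaining) = $3,911.49
Check: goods available $9,922.00 = COGS $6,010.51 + ending $3,911.49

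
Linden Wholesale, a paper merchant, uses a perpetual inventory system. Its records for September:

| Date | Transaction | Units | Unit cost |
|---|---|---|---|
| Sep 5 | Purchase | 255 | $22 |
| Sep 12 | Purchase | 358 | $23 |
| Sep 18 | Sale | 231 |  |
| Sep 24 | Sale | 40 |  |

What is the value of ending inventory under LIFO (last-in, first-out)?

Sep 18, 231 sold [LIFO — newest first]: 231 @ $23 = $5,313
Sep 24, 40 sold [LIFO — newest first]: 40 @ $23 = $920
Total COGS = $5,313 + $920 = $6,233
Ending inventory: 255 @ $22 + 87 @ $23 = $7,611

Ending inventory = $7,611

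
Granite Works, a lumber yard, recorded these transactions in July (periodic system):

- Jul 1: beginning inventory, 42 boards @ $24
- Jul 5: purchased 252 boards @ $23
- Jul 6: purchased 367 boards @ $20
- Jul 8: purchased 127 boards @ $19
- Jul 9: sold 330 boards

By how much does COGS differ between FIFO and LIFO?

FIFO COGS: 42 @ $24 + 252 @ $23 + 36 @ $20 = $7,524
LIFO COGS: 127 @ $19 + 203 @ $20 = $6,473
Difference = |$7,524 − $6,473| = $1,051

$1,051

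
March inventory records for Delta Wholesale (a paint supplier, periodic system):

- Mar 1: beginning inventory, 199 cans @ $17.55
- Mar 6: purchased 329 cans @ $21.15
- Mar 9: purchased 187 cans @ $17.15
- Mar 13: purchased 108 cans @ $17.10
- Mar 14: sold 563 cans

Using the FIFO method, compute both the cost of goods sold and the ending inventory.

COGS = $11,051.05; ending inventory = $4,453.60

Mar 14, 563 sold [FIFO — oldest first]: 199 @ $17.55 + 329 @ $21.15 + 35 @ $17.15 = $11,051.05
Ending inventory: 152 @ $17.15 + 108 @ $17.10 = $4,453.60
Check: goods available $15,504.65 = COGS $11,051.05 + ending $4,453.60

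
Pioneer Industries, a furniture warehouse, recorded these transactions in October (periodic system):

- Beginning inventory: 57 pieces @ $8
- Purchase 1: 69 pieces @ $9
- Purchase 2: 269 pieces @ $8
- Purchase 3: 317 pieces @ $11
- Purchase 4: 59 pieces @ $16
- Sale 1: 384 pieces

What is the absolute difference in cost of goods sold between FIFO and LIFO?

FIFO COGS: 57 @ $8 + 69 @ $9 + 258 @ $8 = $3,141
LIFO COGS: 59 @ $16 + 317 @ $11 + 8 @ $8 = $4,495
Difference = |$3,141 − $4,495| = $1,354

$1,354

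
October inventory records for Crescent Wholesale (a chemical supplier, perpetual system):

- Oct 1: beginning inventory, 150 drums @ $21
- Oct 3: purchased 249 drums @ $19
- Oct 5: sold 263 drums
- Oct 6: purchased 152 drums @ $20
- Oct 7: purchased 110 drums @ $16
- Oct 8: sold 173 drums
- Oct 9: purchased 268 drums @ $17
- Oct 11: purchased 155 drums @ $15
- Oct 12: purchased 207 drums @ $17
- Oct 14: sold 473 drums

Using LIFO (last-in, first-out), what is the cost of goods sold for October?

COGS = $15,776

Oct 5, 263 sold [LIFO — newest first]: 249 @ $19 + 14 @ $21 = $5,025
Oct 8, 173 sold [LIFO — newest first]: 110 @ $16 + 63 @ $20 = $3,020
Oct 14, 473 sold [LIFO — newest first]: 207 @ $17 + 155 @ $15 + 111 @ $17 = $7,731
Total COGS = $5,025 + $3,020 + $7,731 = $15,776
Ending inventory: 136 @ $21 + 89 @ $20 + 157 @ $17 = $7,305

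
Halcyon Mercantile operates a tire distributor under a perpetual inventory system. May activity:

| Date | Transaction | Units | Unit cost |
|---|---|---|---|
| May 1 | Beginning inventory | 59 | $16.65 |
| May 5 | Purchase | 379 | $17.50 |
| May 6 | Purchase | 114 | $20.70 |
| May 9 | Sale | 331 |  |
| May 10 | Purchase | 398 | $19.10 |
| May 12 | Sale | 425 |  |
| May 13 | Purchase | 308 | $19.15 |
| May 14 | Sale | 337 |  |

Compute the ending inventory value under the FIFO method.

Ending inventory = $3,159.75

May 9, 331 sold [FIFO — oldest first]: 59 @ $16.65 + 272 @ $17.50 = $5,742.35
May 12, 425 sold [FIFO — oldest first]: 107 @ $17.50 + 114 @ $20.70 + 204 @ $19.10 = $8,128.70
May 14, 337 sold [FIFO — oldest first]: 194 @ $19.10 + 143 @ $19.15 = $6,443.85
Total COGS = $5,742.35 + $8,128.70 + $6,443.85 = $20,314.90
Ending inventory: 165 @ $19.15 = $3,159.75
Check: goods available $23,474.65 = COGS $20,314.90 + ending $3,159.75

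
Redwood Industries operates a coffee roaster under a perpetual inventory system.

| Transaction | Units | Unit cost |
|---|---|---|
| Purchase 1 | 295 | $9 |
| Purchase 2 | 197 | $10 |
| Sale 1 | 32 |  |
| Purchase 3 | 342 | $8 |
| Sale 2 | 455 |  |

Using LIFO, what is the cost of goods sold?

Sale 1 (32) [LIFO — newest first]: 32 @ $10 = $320
Sale 2 (455) [LIFO — newest first]: 342 @ $8 + 113 @ $10 = $3,866
Total COGS = $320 + $3,866 = $4,186
Ending inventory: 295 @ $9 + 52 @ $10 = $3,175

COGS = $4,186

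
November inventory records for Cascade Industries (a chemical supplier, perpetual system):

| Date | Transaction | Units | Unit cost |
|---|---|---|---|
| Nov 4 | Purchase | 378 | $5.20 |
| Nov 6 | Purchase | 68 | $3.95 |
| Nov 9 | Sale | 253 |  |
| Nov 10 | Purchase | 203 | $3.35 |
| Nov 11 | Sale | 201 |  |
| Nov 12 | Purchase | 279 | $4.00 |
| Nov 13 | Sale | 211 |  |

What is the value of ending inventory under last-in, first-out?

Ending inventory = $1,282.30

Nov 9, 253 sold [LIFO — newest first]: 68 @ $3.95 + 185 @ $5.20 = $1,230.60
Nov 11, 201 sold [LIFO — newest first]: 201 @ $3.35 = $673.35
Nov 13, 211 sold [LIFO — newest first]: 211 @ $4.00 = $844.00
Total COGS = $1,230.60 + $673.35 + $844.00 = $2,747.95
Ending inventory: 193 @ $5.20 + 2 @ $3.35 + 68 @ $4.00 = $1,282.30
Check: goods available $4,030.25 = COGS $2,747.95 + ending $1,282.30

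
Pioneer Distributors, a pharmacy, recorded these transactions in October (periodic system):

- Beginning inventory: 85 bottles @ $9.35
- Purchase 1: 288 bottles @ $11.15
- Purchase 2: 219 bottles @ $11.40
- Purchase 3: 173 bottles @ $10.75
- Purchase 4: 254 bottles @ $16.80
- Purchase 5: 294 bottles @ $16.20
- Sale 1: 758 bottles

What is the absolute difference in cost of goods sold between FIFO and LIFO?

FIFO COGS: 85 @ $9.35 + 288 @ $11.15 + 219 @ $11.40 + 166 @ $10.75 = $8,287.05
LIFO COGS: 294 @ $16.20 + 254 @ $16.80 + 173 @ $10.75 + 37 @ $11.40 = $11,311.55
Difference = |$8,287.05 − $11,311.55| = $3,024.50

$3,024.50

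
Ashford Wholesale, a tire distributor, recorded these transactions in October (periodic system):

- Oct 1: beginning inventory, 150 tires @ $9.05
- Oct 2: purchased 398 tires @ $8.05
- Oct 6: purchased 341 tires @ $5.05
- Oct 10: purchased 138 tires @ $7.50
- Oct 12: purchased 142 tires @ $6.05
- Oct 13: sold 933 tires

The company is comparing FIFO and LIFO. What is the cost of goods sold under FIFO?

FIFO COGS: 150 @ $9.05 + 398 @ $8.05 + 341 @ $5.05 + 44 @ $7.50 = $6,613.45
LIFO COGS: 142 @ $6.05 + 138 @ $7.50 + 341 @ $5.05 + 312 @ $8.05 = $6,127.75

COGS = $6,613.45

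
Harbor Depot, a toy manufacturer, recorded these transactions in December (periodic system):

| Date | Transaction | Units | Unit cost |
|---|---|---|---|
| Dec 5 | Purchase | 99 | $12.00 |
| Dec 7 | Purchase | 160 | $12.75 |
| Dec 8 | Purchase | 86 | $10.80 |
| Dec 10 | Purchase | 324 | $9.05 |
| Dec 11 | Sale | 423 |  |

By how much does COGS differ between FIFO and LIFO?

$835.95

FIFO COGS: 99 @ $12.00 + 160 @ $12.75 + 86 @ $10.80 + 78 @ $9.05 = $4,862.70
LIFO COGS: 324 @ $9.05 + 86 @ $10.80 + 13 @ $12.75 = $4,026.75
Difference = |$4,862.70 − $4,026.75| = $835.95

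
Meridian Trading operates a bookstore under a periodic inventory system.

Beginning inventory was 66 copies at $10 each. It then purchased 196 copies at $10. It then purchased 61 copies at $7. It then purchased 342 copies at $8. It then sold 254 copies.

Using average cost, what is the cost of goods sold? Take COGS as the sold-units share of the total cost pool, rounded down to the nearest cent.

Sale 1, sell 254: 254/665 × $5,783.00 → $2,208.84
Ending inventory (cost pool remaining) = $3,574.16

COGS = $2,208.84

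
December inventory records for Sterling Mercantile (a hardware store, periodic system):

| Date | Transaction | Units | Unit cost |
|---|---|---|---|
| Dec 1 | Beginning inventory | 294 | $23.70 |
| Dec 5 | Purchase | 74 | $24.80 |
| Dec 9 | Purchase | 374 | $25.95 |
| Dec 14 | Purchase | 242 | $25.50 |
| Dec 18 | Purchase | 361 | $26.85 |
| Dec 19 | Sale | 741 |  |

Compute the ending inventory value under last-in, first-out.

Ending inventory = $14,927.20

Dec 19, 741 sold [LIFO — newest first]: 361 @ $26.85 + 242 @ $25.50 + 138 @ $25.95 = $19,444.95
Ending inventory: 294 @ $23.70 + 74 @ $24.80 + 236 @ $25.95 = $14,927.20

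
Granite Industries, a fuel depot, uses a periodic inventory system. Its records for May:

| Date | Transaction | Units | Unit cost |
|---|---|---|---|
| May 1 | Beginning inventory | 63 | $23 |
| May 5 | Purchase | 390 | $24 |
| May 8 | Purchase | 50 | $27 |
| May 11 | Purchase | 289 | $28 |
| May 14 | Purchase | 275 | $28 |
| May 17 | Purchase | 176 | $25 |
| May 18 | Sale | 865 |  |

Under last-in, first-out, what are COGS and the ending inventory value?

May 18, 865 sold [LIFO — newest first]: 176 @ $25 + 275 @ $28 + 289 @ $28 + 50 @ $27 + 75 @ $24 = $23,342
Ending inventory: 63 @ $23 + 315 @ $24 = $9,009

COGS = $23,342; ending inventory = $9,009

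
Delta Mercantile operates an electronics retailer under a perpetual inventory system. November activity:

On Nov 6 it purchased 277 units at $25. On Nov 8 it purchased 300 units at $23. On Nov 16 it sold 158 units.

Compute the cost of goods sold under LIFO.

Nov 16, 158 sold [LIFO — newest first]: 158 @ $23 = $3,634
Ending inventory: 277 @ $25 + 142 @ $23 = $10,191
Check: goods available $13,825 = COGS $3,634 + ending $10,191

COGS = $3,634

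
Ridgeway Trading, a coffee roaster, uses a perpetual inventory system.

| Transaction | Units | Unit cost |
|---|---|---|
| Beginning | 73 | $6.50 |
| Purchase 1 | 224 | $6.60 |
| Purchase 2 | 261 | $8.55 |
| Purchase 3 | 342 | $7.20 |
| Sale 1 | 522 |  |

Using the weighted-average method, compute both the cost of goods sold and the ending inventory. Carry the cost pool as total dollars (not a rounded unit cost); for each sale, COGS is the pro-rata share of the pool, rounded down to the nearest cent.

After Beginning: 73 on hand, pool $474.50 (≈ $6.5000 each)
After Purchase 1: 297 on hand, pool $1,952.90 (≈ $6.5754 each)
After Purchase 2: 558 on hand, pool $4,184.45 (≈ $7.4990 each)
After Purchase 3: 900 on hand, pool $6,646.85 (≈ $7.3854 each)
Sale 1, sell 522: 522/900 × $6,646.85 → $3,855.17
Ending inventory (cost pool remaining) = $2,791.68

COGS = $3,855.17; ending inventory = $2,791.68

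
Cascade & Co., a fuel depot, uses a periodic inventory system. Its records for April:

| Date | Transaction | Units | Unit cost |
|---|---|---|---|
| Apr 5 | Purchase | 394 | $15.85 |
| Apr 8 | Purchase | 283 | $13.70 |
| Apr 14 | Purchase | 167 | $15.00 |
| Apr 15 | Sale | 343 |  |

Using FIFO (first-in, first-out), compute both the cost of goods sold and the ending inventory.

Apr 15, 343 sold [FIFO — oldest first]: 343 @ $15.85 = $5,436.55
Ending inventory: 51 @ $15.85 + 283 @ $13.70 + 167 @ $15.00 = $7,190.45
Check: goods available $12,627.00 = COGS $5,436.55 + ending $7,190.45

COGS = $5,436.55; ending inventory = $7,190.45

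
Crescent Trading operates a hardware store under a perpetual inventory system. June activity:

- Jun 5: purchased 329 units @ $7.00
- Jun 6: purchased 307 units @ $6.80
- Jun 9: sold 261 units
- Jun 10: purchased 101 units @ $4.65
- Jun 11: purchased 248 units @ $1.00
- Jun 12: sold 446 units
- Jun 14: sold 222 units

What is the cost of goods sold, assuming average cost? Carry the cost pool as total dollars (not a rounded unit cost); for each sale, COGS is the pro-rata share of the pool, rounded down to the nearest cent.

COGS = $4,852.50

After Jun 5: 329 on hand, pool $2,303.00 (≈ $7.0000 each)
After Jun 6: 636 on hand, pool $4,390.60 (≈ $6.9035 each)
Jun 9, sell 261: 261/636 × $4,390.60 → $1,801.80
After Jun 10: 476 on hand, pool $3,058.45 (≈ $6.4253 each)
After Jun 11: 724 on hand, pool $3,306.45 (≈ $4.5669 each)
Jun 12, sell 446: 446/724 × $3,306.45 → $2,036.84
Jun 14, sell 222: 222/278 × $1,269.61 → $1,013.86
Total COGS = $1,801.80 + $2,036.84 + $1,013.86 = $4,852.50
Ending inventory (cost pool remaining) = $255.75
Check: goods available $5,108.25 = COGS $4,852.50 + ending $255.75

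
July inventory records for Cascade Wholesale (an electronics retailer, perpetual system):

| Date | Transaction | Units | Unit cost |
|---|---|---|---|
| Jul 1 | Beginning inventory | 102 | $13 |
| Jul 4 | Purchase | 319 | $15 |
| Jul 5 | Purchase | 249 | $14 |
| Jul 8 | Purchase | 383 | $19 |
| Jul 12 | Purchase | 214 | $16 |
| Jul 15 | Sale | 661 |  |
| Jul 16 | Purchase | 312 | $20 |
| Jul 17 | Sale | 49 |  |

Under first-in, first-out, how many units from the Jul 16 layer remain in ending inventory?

312

Jul 15, 661 sold [FIFO — oldest first]: 102 @ $13 + 319 @ $15 + 240 @ $14 = $9,471
Jul 17, 49 sold [FIFO — oldest first]: 9 @ $14 + 40 @ $19 = $886
Total COGS = $9,471 + $886 = $10,357
Ending inventory: 343 @ $19 + 214 @ $16 + 312 @ $20 = $16,181
Check: goods available $26,538 = COGS $10,357 + ending $16,181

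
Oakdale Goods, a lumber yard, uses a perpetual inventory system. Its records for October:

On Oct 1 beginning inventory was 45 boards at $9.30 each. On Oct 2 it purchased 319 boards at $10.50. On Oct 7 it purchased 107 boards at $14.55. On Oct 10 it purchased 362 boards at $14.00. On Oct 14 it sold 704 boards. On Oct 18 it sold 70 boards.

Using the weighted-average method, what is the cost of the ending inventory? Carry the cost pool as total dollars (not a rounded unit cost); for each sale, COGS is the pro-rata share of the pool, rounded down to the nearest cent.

Ending inventory = $736.11

After Oct 1: 45 on hand, pool $418.50 (≈ $9.3000 each)
After Oct 2: 364 on hand, pool $3,768.00 (≈ $10.3516 each)
After Oct 7: 471 on hand, pool $5,324.85 (≈ $11.3054 each)
After Oct 10: 833 on hand, pool $10,392.85 (≈ $12.4764 each)
Oct 14, sell 704: 704/833 × $10,392.85 → $8,783.39
Oct 18, sell 70: 70/129 × $1,609.46 → $873.35
Total COGS = $8,783.39 + $873.35 = $9,656.74
Ending inventory (cost pool remaining) = $736.11
Check: goods available $10,392.85 = COGS $9,656.74 + ending $736.11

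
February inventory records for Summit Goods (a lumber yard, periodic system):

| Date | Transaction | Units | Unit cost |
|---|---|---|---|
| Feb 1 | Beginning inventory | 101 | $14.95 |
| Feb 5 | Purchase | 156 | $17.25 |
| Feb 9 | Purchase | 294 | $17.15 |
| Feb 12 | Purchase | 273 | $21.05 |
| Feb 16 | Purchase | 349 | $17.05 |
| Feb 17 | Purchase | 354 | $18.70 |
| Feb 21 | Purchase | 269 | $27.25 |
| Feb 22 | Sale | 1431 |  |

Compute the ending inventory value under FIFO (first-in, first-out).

Ending inventory = $9,125.45

Feb 22, 1431 sold [FIFO — oldest first]: 101 @ $14.95 + 156 @ $17.25 + 294 @ $17.15 + 273 @ $21.05 + 349 @ $17.05 + 258 @ $18.70 = $25,764.75
Ending inventory: 96 @ $18.70 + 269 @ $27.25 = $9,125.45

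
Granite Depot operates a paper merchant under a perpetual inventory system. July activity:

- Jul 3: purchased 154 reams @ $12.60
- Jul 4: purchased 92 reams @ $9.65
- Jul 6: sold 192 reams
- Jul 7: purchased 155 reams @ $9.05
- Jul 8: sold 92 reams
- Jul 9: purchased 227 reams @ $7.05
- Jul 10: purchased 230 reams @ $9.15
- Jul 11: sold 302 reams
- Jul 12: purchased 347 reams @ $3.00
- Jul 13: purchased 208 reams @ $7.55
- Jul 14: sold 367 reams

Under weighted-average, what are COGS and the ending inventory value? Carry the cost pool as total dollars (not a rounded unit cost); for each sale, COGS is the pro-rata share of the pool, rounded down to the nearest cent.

After Jul 3: 154 on hand, pool $1,940.40 (≈ $12.6000 each)
After Jul 4: 246 on hand, pool $2,828.20 (≈ $11.4967 each)
Jul 6, sell 192: 192/246 × $2,828.20 → $2,207.37
After Jul 7: 209 on hand, pool $2,023.58 (≈ $9.6822 each)
Jul 8, sell 92: 92/209 × $2,023.58 → $890.76
After Jul 9: 344 on hand, pool $2,733.17 (≈ $7.9453 each)
After Jul 10: 574 on hand, pool $4,837.67 (≈ $8.4280 each)
Jul 11, sell 302: 302/574 × $4,837.67 → $2,545.25
After Jul 12: 619 on hand, pool $3,333.42 (≈ $5.3852 each)
After Jul 13: 827 on hand, pool $4,903.82 (≈ $5.9296 each)
Jul 14, sell 367: 367/827 × $4,903.82 → $2,176.18
Total COGS = $2,207.37 + $890.76 + $2,545.25 + $2,176.18 = $7,819.56
Ending inventory (cost pool remaining) = $2,727.64

COGS = $7,819.56; ending inventory = $2,727.64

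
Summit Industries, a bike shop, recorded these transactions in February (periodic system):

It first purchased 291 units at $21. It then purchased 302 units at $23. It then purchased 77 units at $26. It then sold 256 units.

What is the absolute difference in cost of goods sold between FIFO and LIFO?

FIFO COGS: 256 @ $21 = $5,376
LIFO COGS: 77 @ $26 + 179 @ $23 = $6,119
Difference = |$5,376 − $6,119| = $743

$743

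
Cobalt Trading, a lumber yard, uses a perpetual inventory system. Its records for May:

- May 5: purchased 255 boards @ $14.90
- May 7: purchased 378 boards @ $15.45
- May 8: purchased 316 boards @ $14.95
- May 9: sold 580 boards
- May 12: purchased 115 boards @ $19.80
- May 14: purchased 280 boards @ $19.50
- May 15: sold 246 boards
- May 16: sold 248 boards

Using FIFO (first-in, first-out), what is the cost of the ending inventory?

Ending inventory = $5,265.00

May 9, 580 sold [FIFO — oldest first]: 255 @ $14.90 + 325 @ $15.45 = $8,820.75
May 15, 246 sold [FIFO — oldest first]: 53 @ $15.45 + 193 @ $14.95 = $3,704.20
May 16, 248 sold [FIFO — oldest first]: 123 @ $14.95 + 115 @ $19.80 + 10 @ $19.50 = $4,310.85
Total COGS = $8,820.75 + $3,704.20 + $4,310.85 = $16,835.80
Ending inventory: 270 @ $19.50 = $5,265.00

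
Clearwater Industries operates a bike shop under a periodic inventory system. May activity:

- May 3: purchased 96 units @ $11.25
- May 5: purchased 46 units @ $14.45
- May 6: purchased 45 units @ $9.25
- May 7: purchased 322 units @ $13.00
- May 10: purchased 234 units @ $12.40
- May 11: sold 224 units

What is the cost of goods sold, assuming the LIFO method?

May 11, 224 sold [LIFO — newest first]: 224 @ $12.40 = $2,777.60
Ending inventory: 96 @ $11.25 + 46 @ $14.45 + 45 @ $9.25 + 322 @ $13.00 + 10 @ $12.40 = $6,470.95
Check: goods available $9,248.55 = COGS $2,777.60 + ending $6,470.95

COGS = $2,777.60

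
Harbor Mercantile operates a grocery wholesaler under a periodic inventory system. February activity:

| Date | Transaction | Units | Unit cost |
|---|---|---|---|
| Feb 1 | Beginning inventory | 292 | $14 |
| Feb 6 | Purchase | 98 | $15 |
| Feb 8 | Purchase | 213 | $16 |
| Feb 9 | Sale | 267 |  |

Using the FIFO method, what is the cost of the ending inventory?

Feb 9, 267 sold [FIFO — oldest first]: 267 @ $14 = $3,738
Ending inventory: 25 @ $14 + 98 @ $15 + 213 @ $16 = $5,228

Ending inventory = $5,228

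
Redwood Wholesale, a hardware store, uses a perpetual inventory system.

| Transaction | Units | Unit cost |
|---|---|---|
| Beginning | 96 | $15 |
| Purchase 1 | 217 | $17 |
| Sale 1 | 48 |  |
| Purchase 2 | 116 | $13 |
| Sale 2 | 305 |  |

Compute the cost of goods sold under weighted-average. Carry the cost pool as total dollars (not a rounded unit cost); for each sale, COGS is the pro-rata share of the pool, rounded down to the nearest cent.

COGS = $5,469.98

After Beginning: 96 on hand, pool $1,440.00 (≈ $15.0000 each)
After Purchase 1: 313 on hand, pool $5,129.00 (≈ $16.3866 each)
Sale 1, sell 48: 48/313 × $5,129.00 → $786.55
After Purchase 2: 381 on hand, pool $5,850.45 (≈ $15.3555 each)
Sale 2, sell 305: 305/381 × $5,850.45 → $4,683.43
Total COGS = $786.55 + $4,683.43 = $5,469.98
Ending inventory (cost pool remaining) = $1,167.02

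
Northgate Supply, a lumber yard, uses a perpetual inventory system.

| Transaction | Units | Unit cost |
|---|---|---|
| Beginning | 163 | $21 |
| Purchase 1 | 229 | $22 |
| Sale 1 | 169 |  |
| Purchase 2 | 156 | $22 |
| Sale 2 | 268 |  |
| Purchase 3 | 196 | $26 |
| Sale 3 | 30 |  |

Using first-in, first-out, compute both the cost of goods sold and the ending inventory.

Sale 1 (169) [FIFO — oldest first]: 163 @ $21 + 6 @ $22 = $3,555
Sale 2 (268) [FIFO — oldest first]: 223 @ $22 + 45 @ $22 = $5,896
Sale 3 (30) [FIFO — oldest first]: 30 @ $22 = $660
Total COGS = $3,555 + $5,896 + $660 = $10,111
Ending inventory: 81 @ $22 + 196 @ $26 = $6,878
Check: goods available $16,989 = COGS $10,111 + ending $6,878

COGS = $10,111; ending inventory = $6,878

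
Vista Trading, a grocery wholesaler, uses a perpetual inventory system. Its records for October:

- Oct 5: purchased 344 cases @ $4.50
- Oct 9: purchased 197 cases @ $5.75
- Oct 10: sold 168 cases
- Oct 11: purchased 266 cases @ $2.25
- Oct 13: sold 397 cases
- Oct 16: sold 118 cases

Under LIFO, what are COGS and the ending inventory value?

Oct 10, 168 sold [LIFO — newest first]: 168 @ $5.75 = $966.00
Oct 13, 397 sold [LIFO — newest first]: 266 @ $2.25 + 29 @ $5.75 + 102 @ $4.50 = $1,224.25
Oct 16, 118 sold [LIFO — newest first]: 118 @ $4.50 = $531.00
Total COGS = $966.00 + $1,224.25 + $531.00 = $2,721.25
Ending inventory: 124 @ $4.50 = $558.00
Check: goods available $3,279.25 = COGS $2,721.25 + ending $558.00

COGS = $2,721.25; ending inventory = $558.00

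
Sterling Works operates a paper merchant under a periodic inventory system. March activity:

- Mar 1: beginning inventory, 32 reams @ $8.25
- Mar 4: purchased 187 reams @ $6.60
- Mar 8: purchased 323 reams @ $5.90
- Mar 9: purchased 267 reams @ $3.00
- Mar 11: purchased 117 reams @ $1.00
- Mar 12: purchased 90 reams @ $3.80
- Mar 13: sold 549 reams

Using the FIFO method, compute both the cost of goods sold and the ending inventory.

Mar 13, 549 sold [FIFO — oldest first]: 32 @ $8.25 + 187 @ $6.60 + 323 @ $5.90 + 7 @ $3.00 = $3,424.90
Ending inventory: 260 @ $3.00 + 117 @ $1.00 + 90 @ $3.80 = $1,239.00

COGS = $3,424.90; ending inventory = $1,239.00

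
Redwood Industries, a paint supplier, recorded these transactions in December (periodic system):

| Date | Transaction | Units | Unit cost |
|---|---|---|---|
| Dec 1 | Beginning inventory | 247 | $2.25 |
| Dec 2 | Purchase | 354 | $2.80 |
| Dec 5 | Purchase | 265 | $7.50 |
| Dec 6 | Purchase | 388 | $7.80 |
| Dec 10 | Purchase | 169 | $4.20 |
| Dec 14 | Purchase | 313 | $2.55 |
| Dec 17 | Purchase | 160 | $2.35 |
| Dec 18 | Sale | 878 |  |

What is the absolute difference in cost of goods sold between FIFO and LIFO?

$96.70

FIFO COGS: 247 @ $2.25 + 354 @ $2.80 + 265 @ $7.50 + 12 @ $7.80 = $3,628.05
LIFO COGS: 160 @ $2.35 + 313 @ $2.55 + 169 @ $4.20 + 236 @ $7.80 = $3,724.75
Difference = |$3,628.05 − $3,724.75| = $96.70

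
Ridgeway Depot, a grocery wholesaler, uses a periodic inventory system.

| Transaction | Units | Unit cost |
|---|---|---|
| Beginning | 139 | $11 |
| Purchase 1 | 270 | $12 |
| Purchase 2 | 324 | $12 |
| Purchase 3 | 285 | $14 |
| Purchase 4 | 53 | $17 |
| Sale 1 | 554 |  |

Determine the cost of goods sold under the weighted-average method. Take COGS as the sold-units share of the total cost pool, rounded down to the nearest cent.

COGS = $7,008.02

Sale 1, sell 554: 554/1071 × $13,548.00 → $7,008.02
Ending inventory (cost pool remaining) = $6,539.98
Check: goods available $13,548.00 = COGS $7,008.02 + ending $6,539.98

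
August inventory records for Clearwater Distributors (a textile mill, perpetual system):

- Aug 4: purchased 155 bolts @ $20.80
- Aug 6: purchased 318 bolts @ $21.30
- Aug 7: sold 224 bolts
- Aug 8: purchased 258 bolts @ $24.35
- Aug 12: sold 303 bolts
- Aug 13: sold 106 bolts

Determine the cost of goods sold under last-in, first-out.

COGS = $14,241.30

Aug 7, 224 sold [LIFO — newest first]: 224 @ $21.30 = $4,771.20
Aug 12, 303 sold [LIFO — newest first]: 258 @ $24.35 + 45 @ $21.30 = $7,240.80
Aug 13, 106 sold [LIFO — newest first]: 49 @ $21.30 + 57 @ $20.80 = $2,229.30
Total COGS = $4,771.20 + $7,240.80 + $2,229.30 = $14,241.30
Ending inventory: 98 @ $20.80 = $2,038.40
Check: goods available $16,279.70 = COGS $14,241.30 + ending $2,038.40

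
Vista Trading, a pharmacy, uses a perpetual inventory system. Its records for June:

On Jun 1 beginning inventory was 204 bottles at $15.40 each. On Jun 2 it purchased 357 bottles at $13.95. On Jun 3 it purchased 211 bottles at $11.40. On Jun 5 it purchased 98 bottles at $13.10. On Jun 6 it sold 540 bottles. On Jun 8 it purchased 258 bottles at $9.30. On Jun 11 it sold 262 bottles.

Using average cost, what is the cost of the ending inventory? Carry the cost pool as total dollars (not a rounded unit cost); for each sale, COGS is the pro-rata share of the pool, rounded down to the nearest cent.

Ending inventory = $3,814.11

After Jun 1: 204 on hand, pool $3,141.60 (≈ $15.4000 each)
After Jun 2: 561 on hand, pool $8,121.75 (≈ $14.4773 each)
After Jun 3: 772 on hand, pool $10,527.15 (≈ $13.6362 each)
After Jun 5: 870 on hand, pool $11,810.95 (≈ $13.5758 each)
Jun 6, sell 540: 540/870 × $11,810.95 → $7,330.93
After Jun 8: 588 on hand, pool $6,879.42 (≈ $11.6997 each)
Jun 11, sell 262: 262/588 × $6,879.42 → $3,065.31
Total COGS = $7,330.93 + $3,065.31 = $10,396.24
Ending inventory (cost pool remaining) = $3,814.11
Check: goods available $14,210.35 = COGS $10,396.24 + ending $3,814.11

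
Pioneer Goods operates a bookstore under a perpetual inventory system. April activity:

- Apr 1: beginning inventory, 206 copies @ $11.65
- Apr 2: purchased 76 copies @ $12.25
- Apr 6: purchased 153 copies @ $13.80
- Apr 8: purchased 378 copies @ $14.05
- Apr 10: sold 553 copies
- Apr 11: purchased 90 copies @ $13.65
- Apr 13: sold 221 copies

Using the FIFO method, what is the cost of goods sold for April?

COGS = $10,205.25

Apr 10, 553 sold [FIFO — oldest first]: 206 @ $11.65 + 76 @ $12.25 + 153 @ $13.80 + 118 @ $14.05 = $7,100.20
Apr 13, 221 sold [FIFO — oldest first]: 221 @ $14.05 = $3,105.05
Total COGS = $7,100.20 + $3,105.05 = $10,205.25
Ending inventory: 39 @ $14.05 + 90 @ $13.65 = $1,776.45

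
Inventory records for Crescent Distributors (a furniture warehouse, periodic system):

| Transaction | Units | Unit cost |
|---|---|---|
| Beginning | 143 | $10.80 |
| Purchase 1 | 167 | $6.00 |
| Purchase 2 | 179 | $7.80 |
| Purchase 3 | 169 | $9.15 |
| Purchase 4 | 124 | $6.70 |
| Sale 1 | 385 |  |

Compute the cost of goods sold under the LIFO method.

Sale 1 (385) [LIFO — newest first]: 124 @ $6.70 + 169 @ $9.15 + 92 @ $7.80 = $3,094.75
Ending inventory: 143 @ $10.80 + 167 @ $6.00 + 87 @ $7.80 = $3,225.00

COGS = $3,094.75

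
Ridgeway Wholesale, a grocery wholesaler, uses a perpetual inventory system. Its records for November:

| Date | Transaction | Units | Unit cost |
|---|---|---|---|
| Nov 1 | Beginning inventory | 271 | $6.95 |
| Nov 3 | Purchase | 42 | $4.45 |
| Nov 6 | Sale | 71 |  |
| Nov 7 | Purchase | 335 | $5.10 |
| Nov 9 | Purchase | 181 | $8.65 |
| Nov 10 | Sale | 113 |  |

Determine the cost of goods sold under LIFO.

Nov 6, 71 sold [LIFO — newest first]: 42 @ $4.45 + 29 @ $6.95 = $388.45
Nov 10, 113 sold [LIFO — newest first]: 113 @ $8.65 = $977.45
Total COGS = $388.45 + $977.45 = $1,365.90
Ending inventory: 242 @ $6.95 + 335 @ $5.10 + 68 @ $8.65 = $3,978.60
Check: goods available $5,344.50 = COGS $1,365.90 + ending $3,978.60

COGS = $1,365.90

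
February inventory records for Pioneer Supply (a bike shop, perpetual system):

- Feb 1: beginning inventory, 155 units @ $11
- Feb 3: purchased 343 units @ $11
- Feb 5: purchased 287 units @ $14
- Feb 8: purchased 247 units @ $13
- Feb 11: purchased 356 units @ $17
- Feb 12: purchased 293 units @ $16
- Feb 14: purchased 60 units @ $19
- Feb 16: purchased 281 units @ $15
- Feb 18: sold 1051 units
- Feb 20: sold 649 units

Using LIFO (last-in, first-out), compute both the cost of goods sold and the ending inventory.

COGS = $25,260; ending inventory = $3,542

Feb 18, 1051 sold [LIFO — newest first]: 281 @ $15 + 60 @ $19 + 293 @ $16 + 356 @ $17 + 61 @ $13 = $16,888
Feb 20, 649 sold [LIFO — newest first]: 186 @ $13 + 287 @ $14 + 176 @ $11 = $8,372
Total COGS = $16,888 + $8,372 = $25,260
Ending inventory: 155 @ $11 + 167 @ $11 = $3,542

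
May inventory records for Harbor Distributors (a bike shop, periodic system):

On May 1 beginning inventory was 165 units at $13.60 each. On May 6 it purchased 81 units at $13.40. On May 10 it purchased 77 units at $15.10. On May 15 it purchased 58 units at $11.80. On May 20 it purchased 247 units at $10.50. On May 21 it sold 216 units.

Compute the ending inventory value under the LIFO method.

Ending inventory = $5,502.00

May 21, 216 sold [LIFO — newest first]: 216 @ $10.50 = $2,268.00
Ending inventory: 165 @ $13.60 + 81 @ $13.40 + 77 @ $15.10 + 58 @ $11.80 + 31 @ $10.50 = $5,502.00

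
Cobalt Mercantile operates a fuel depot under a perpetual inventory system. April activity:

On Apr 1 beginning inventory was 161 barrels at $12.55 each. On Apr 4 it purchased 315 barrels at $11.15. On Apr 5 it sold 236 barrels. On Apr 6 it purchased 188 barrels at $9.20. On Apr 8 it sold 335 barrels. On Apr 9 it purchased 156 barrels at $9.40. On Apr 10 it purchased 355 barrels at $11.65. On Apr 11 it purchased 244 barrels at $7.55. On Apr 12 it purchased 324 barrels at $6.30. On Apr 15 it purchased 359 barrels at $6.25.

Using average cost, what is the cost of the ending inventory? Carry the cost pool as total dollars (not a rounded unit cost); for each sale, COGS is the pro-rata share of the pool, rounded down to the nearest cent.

After Apr 1: 161 on hand, pool $2,020.55 (≈ $12.5500 each)
After Apr 4: 476 on hand, pool $5,532.80 (≈ $11.6235 each)
Apr 5, sell 236: 236/476 × $5,532.80 → $2,743.15
After Apr 6: 428 on hand, pool $4,519.25 (≈ $10.5590 each)
Apr 8, sell 335: 335/428 × $4,519.25 → $3,537.26
After Apr 9: 249 on hand, pool $2,448.39 (≈ $9.8329 each)
After Apr 10: 604 on hand, pool $6,584.14 (≈ $10.9009 each)
After Apr 11: 848 on hand, pool $8,426.34 (≈ $9.9367 each)
After Apr 12: 1172 on hand, pool $10,467.54 (≈ $8.9313 each)
After Apr 15: 1531 on hand, pool $12,711.29 (≈ $8.3026 each)
Total COGS = $2,743.15 + $3,537.26 = $6,280.41
Ending inventory (cost pool remaining) = $12,711.29

Ending inventory = $12,711.29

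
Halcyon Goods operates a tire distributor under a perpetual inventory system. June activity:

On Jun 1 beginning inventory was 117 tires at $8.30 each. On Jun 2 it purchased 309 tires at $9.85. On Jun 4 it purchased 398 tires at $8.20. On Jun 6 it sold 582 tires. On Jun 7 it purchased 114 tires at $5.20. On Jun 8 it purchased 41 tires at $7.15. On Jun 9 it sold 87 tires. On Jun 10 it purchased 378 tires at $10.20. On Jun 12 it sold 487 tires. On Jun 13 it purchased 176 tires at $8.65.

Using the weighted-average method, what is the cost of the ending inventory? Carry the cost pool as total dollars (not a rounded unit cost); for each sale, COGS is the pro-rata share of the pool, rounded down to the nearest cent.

Ending inventory = $3,338.58

After Jun 1: 117 on hand, pool $971.10 (≈ $8.3000 each)
After Jun 2: 426 on hand, pool $4,014.75 (≈ $9.4243 each)
After Jun 4: 824 on hand, pool $7,278.35 (≈ $8.8329 each)
Jun 6, sell 582: 582/824 × $7,278.35 → $5,140.77
After Jun 7: 356 on hand, pool $2,730.38 (≈ $7.6696 each)
After Jun 8: 397 on hand, pool $3,023.53 (≈ $7.6159 each)
Jun 9, sell 87: 87/397 × $3,023.53 → $662.58
After Jun 10: 688 on hand, pool $6,216.55 (≈ $9.0357 each)
Jun 12, sell 487: 487/688 × $6,216.55 → $4,400.37
After Jun 13: 377 on hand, pool $3,338.58 (≈ $8.8556 each)
Total COGS = $5,140.77 + $662.58 + $4,400.37 = $10,203.72
Ending inventory (cost pool remaining) = $3,338.58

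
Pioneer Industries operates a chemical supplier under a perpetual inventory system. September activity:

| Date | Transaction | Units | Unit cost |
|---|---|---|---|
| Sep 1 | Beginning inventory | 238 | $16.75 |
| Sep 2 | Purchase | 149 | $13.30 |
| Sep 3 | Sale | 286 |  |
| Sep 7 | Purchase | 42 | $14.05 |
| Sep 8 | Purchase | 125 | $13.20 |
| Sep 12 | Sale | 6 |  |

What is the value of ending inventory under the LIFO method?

Ending inventory = $3,852.65

Sep 3, 286 sold [LIFO — newest first]: 149 @ $13.30 + 137 @ $16.75 = $4,276.45
Sep 12, 6 sold [LIFO — newest first]: 6 @ $13.20 = $79.20
Total COGS = $4,276.45 + $79.20 = $4,355.65
Ending inventory: 101 @ $16.75 + 42 @ $14.05 + 119 @ $13.20 = $3,852.65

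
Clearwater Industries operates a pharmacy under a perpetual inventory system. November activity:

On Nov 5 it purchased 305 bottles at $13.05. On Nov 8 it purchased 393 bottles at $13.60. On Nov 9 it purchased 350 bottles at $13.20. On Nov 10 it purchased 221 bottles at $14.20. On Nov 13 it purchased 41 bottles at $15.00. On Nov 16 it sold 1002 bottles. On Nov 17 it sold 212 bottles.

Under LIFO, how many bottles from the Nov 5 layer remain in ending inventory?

Nov 16, 1002 sold [LIFO — newest first]: 41 @ $15.00 + 221 @ $14.20 + 350 @ $13.20 + 390 @ $13.60 = $13,677.20
Nov 17, 212 sold [LIFO — newest first]: 3 @ $13.60 + 209 @ $13.05 = $2,768.25
Total COGS = $13,677.20 + $2,768.25 = $16,445.45
Ending inventory: 96 @ $13.05 = $1,252.80

96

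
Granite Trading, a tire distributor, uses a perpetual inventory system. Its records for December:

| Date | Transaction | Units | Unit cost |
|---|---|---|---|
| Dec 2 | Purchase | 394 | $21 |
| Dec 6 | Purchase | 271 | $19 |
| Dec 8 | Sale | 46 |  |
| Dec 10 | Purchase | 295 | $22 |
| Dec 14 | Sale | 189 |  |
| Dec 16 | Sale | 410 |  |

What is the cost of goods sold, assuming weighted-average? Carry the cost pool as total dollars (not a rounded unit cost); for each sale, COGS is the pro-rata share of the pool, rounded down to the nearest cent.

COGS = $13,370.19

After Dec 2: 394 on hand, pool $8,274.00 (≈ $21.0000 each)
After Dec 6: 665 on hand, pool $13,423.00 (≈ $20.1850 each)
Dec 8, sell 46: 46/665 × $13,423.00 → $928.50
After Dec 10: 914 on hand, pool $18,984.50 (≈ $20.7708 each)
Dec 14, sell 189: 189/914 × $18,984.50 → $3,925.67
Dec 16, sell 410: 410/725 × $15,058.83 → $8,516.02
Total COGS = $928.50 + $3,925.67 + $8,516.02 = $13,370.19
Ending inventory (cost pool remaining) = $6,542.81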